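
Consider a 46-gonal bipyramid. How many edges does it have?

A bipyramid over an n-gon has 2n triangular faces and n + 2 vertices: V = 46 + 2 = 48, E = 3·46 = 138, F = 2·46 = 92.

138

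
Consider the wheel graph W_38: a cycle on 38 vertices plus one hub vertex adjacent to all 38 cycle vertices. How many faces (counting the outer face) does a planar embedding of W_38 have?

W_38 has V = 38 + 1 = 39 vertices and E = 2·38 = 76 edges.
By Euler's formula F = 2 − V + E = 2 − 39 + 76 = 39.

39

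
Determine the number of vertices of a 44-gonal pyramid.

45

A pyramid on an n-gon base has one n-gon and n triangles: V = 44 + 1 = 45, E = 2·44 = 88, F = 44 + 1 = 45.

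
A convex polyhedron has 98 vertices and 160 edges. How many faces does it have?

Here V − E + F = 2.
F = 2 − V + E = 2 − 98 + 160 = 64.

64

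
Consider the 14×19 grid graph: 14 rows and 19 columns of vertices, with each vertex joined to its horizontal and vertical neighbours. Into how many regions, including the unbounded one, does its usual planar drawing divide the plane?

The grid has V = 14·19 = 266 vertices and E = 14·18 + 19·13 = 499 edges.
F = 2 − V + E = 2 − 266 + 499 = 235.

235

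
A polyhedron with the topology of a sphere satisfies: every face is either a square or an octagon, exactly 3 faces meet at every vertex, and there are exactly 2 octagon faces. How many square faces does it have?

Let x be the number of squares; then F = 2 + x.
Edge–face incidences: 2E = 8·2 + 4·x = 16 + 4x.
Every vertex has degree 3, so 3V = 2E.
Euler: V − E + F = 2 ⇒ (2E)/3 − E + (2 + x) = 2.
Multiply by 6: 2·(2E) − 3·(2E) + 6·(2 + x) = 12, i.e. 12 + 6x − (16 + 4x) = 12.
Collecting terms: 2x − 4 = 12, so 2x = 16, so x = 8.
Then 2E = 16 + 4·8 = 48, so E = 24, V = 2E/3 = 16, F = 2 + 8 = 10.

8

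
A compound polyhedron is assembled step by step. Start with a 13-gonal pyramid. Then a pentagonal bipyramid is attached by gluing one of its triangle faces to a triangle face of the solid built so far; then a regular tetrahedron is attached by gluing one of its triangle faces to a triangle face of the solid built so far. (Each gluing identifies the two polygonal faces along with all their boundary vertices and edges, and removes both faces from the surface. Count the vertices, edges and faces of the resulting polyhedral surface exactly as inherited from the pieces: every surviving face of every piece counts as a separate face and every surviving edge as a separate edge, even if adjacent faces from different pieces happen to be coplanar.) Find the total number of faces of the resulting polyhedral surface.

24

A 13-gonal pyramid: V=14, E=26, F=14.
Attach a pentagonal bipyramid (V=7, E=15, F=10) along a 3-gon: merge 3 vertices and 3 edges, delete both glued faces → V=18, E=38, F=22.
Attach a regular tetrahedron (V=4, E=6, F=4) along a 3-gon: merge 3 vertices and 3 edges, delete both glued faces → V=19, E=41, F=24.
Check: V − E + F = 19 − 41 + 24 = 2.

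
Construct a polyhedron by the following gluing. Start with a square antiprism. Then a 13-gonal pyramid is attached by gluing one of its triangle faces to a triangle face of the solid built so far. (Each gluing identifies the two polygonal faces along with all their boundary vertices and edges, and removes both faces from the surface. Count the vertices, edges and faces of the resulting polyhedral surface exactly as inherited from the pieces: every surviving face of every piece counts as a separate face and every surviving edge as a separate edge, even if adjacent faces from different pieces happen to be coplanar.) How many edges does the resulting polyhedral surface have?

39

A square antiprism: V=8, E=16, F=10.
Attach a 13-gonal pyramid (V=14, E=26, F=14) along a 3-gon: merge 3 vertices and 3 edges, delete both glued faces → V=19, E=39, F=22.
Check: V − E + F = 19 − 39 + 22 = 2.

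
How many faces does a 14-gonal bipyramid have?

A bipyramid over an n-gon has 2n triangular faces and n + 2 vertices: V = 14 + 2 = 16, E = 3·14 = 42, F = 2·14 = 28.
Check: V − E + F = 16 − 42 + 28 = 2.

28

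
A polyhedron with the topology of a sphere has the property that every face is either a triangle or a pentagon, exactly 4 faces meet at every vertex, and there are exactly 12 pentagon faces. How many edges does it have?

Let x be the number of triangles; then F = 12 + x.
Edge–face incidences: 2E = 5·12 + 3·x = 60 + 3x.
Every vertex has degree 4, so 4V = 2E.
Euler: V − E + F = 2 ⇒ (2E)/4 − E + (12 + x) = 2.
Multiply by 8: 2·(2E) − 4·(2E) + 8·(12 + x) = 16, i.e. 96 + 8x − 2·(60 + 3x) = 16.
Collecting terms: 2x − 24 = 16, so 2x = 40, so x = 20.
Then 2E = 60 + 3·20 = 120, so E = 60, V = 2E/4 = 30, F = 12 + 20 = 32.

60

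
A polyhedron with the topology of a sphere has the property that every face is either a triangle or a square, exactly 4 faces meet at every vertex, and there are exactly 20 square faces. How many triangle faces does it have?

8

Let x be the number of triangles; then F = 20 + x.
Edge–face incidences: 2E = 4·20 + 3·x = 80 + 3x.
Every vertex has degree 4, so 4V = 2E.
Euler: V − E + F = 2 ⇒ (2E)/4 − E + (20 + x) = 2.
Multiply by 8: 2·(2E) − 4·(2E) + 8·(20 + x) = 16, i.e. 160 + 8x − 2·(80 + 3x) = 16.
Collecting terms: 2x = 16, so x = 8.
Then 2E = 80 + 3·8 = 104, so E = 52, V = 2E/4 = 26, F = 20 + 8 = 28.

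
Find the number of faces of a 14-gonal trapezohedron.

28

The n-trapezohedron (dual of the n-antiprism) has V = 2·14 + 2 = 30, E = 4·14 = 56, F = 2·14 = 28.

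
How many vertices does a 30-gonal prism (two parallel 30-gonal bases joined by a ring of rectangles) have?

60

A prism on an n-gon has two n-gon bases and n rectangular sides: V = 2·30 = 60, E = 3·30 = 90, F = 30 + 2 = 32.
Check: V − E + F = 60 − 90 + 32 = 2.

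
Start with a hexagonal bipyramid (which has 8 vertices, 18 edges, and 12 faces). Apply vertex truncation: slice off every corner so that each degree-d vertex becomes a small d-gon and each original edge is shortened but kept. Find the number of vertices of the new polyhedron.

Truncation replaces each original edge-end by a new vertex, so V′ = 2E = 36.
Each original edge survives, and each old vertex of degree d contributes d new edges; summing degrees gives Σd = 2E, so E′ = E + 2E = 3E = 54.
Each original face survives and each original vertex becomes one new face: F′ = F + V = 20.

36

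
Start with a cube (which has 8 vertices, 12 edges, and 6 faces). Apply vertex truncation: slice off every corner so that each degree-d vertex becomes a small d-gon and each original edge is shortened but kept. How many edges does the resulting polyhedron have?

36

Truncation replaces each original edge-end by a new vertex, so V′ = 2E = 24.
Each original edge survives, and each old vertex of degree d contributes d new edges; summing degrees gives Σd = 2E, so E′ = E + 2E = 3E = 36.
Each original face survives and each original vertex becomes one new face: F′ = F + V = 14.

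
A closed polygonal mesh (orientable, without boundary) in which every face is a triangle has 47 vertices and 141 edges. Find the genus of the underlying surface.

1

Every face is a triangle and each edge borders two faces, so 3F = 2·141, giving F = 94.
χ = V − E + F = 47 − 141 + 94 = 0.
For a closed orientable surface χ = 2 − 2g, so g = (2 − (0))/2 = 1.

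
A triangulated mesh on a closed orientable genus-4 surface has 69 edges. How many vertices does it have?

17

χ = 2 − 2·4 = -6, and every face is a triangle so 3F = 2E.
F = 2E/3 = 46. Then V = -6 + E − F = -6 + 69 − 46 = 17.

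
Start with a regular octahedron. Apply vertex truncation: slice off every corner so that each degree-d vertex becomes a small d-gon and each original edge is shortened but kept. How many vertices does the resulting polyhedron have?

The base solid has V = 6, E = 12, F = 8.
Truncation replaces each original edge-end by a new vertex, so V′ = 2E = 24.
Each original edge survives, and each old vertex of degree d contributes d new edges; summing degrees gives Σd = 2E, so E′ = E + 2E = 3E = 36.
Each original face survives and each original vertex becomes one new face: F′ = F + V = 14.

24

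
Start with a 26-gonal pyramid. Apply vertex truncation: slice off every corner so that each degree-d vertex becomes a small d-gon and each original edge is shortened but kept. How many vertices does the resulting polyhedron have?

104

The base solid has V = 27, E = 52, F = 27.
Truncation replaces each original edge-end by a new vertex, so V′ = 2E = 104.
Each original edge survives, and each old vertex of degree d contributes d new edges; summing degrees gives Σd = 2E, so E′ = E + 2E = 3E = 156.
Each original face survives and each original vertex becomes one new face: F′ = F + V = 54.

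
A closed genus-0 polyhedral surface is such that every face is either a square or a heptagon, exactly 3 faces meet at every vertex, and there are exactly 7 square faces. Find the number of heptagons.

Let x be the number of heptagons; then F = 7 + x.
Edge–face incidences: 2E = 4·7 + 7·x = 28 + 7x.
Every vertex has degree 3, so 3V = 2E.
Euler: V − E + F = 2 ⇒ (2E)/3 − E + (7 + x) = 2.
Multiply by 6: 2·(2E) − 3·(2E) + 6·(7 + x) = 12, i.e. 42 + 6x − (28 + 7x) = 12.
Collecting terms: −x + 14 = 12, so −x = −2, so x = 2.
Then 2E = 28 + 7·2 = 42, so E = 21, V = 2E/3 = 14, F = 7 + 2 = 9.

2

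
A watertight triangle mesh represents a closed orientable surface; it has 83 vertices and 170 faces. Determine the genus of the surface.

2

Every face is a triangle, so 2E = 3·170 = 510, giving E = 255.
χ = V − E + F = 83 − 255 + 170 = -2.
For a closed orientable surface χ = 2 − 2g, so g = (2 − (-2))/2 = 2.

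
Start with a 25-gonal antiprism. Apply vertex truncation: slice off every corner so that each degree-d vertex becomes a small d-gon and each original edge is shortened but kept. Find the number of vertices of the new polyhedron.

The base solid has V = 50, E = 100, F = 52.
Truncation replaces each original edge-end by a new vertex, so V′ = 2E = 200.
Each original edge survives, and each old vertex of degree d contributes d new edges; summing degrees gives Σd = 2E, so E′ = E + 2E = 3E = 300.
Each original face survives and each original vertex becomes one new face: F′ = F + V = 102.

200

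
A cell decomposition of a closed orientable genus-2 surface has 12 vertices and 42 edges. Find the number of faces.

28

For a closed orientable surface of genus 2, χ = 2 − 2·2 = -2.
F = -2 − V + E = -2 − 12 + 42 = 28.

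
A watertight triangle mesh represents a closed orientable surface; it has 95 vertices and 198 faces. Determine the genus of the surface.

3

Every face is a triangle, so 2E = 3·198 = 594, giving E = 297.
χ = V − E + F = 95 − 297 + 198 = -4.
For a closed orientable surface χ = 2 − 2g, so g = (2 − (-4))/2 = 3.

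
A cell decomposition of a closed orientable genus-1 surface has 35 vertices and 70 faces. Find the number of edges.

For a closed orientable surface of genus 1, χ = 2 − 2·1 = 0.
E = V + F − (0) = 35 + 70 − (0) = 105.

105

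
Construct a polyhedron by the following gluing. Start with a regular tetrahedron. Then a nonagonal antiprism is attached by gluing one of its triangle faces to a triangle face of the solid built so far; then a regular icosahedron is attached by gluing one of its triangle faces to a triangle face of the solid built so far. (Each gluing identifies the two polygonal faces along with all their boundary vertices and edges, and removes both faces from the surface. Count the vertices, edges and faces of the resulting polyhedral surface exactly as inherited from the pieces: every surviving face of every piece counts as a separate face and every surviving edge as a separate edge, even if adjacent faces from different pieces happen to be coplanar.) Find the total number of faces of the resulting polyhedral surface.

A regular tetrahedron: V=4, E=6, F=4.
Attach a nonagonal antiprism (V=18, E=36, F=20) along a 3-gon: merge 3 vertices and 3 edges, delete both glued faces → V=19, E=39, F=22.
Attach a regular icosahedron (V=12, E=30, F=20) along a 3-gon: merge 3 vertices and 3 edges, delete both glued faces → V=28, E=66, F=40.
Check: V − E + F = 28 − 66 + 40 = 2.

40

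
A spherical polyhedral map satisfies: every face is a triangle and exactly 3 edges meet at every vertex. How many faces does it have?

Each face has 3 edges and each edge borders two faces, so 2E = 3F.
Each vertex has degree 3, so 3V = 2E and hence V = 3F/3.
Euler: V − E + F = 2 ⇒ (3F/3) − (3F/2) + F = 2.
Multiply by 6: (6 − 9 + 6)F = 12, i.e. 3F = 12.
So F = 4, E = 3·4/2 = 6, V = 3·4/3 = 4.

4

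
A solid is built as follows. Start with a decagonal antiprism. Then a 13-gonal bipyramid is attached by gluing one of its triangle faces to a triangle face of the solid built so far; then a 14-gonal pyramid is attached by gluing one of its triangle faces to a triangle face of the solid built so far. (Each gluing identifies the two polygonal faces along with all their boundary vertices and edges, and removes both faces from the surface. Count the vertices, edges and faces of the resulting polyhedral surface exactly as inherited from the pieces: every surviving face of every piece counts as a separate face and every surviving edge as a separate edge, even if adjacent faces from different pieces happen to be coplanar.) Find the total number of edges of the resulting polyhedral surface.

101

A decagonal antiprism: V=20, E=40, F=22.
Attach a 13-gonal bipyramid (V=15, E=39, F=26) along a 3-gon: merge 3 vertices and 3 edges, delete both glued faces → V=32, E=76, F=46.
Attach a 14-gonal pyramid (V=15, E=28, F=15) along a 3-gon: merge 3 vertices and 3 edges, delete both glued faces → V=44, E=101, F=59.
Check: V − E + F = 44 − 101 + 59 = 2.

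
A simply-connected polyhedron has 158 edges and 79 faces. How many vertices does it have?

Here V − E + F = 2.
V = 2 + E − F = 2 + 158 − 79 = 81.

81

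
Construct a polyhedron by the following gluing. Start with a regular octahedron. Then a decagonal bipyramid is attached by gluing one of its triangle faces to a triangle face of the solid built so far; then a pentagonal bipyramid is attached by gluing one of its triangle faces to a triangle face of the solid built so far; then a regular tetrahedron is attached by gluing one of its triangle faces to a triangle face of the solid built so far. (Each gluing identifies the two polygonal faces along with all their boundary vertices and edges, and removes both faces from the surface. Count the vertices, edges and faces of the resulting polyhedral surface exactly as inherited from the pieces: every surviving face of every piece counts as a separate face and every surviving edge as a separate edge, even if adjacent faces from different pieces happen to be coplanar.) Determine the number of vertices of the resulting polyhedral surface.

20

A regular octahedron: V=6, E=12, F=8.
Attach a decagonal bipyramid (V=12, E=30, F=20) along a 3-gon: merge 3 vertices and 3 edges, delete both glued faces → V=15, E=39, F=26.
Attach a pentagonal bipyramid (V=7, E=15, F=10) along a 3-gon: merge 3 vertices and 3 edges, delete both glued faces → V=19, E=51, F=34.
Attach a regular tetrahedron (V=4, E=6, F=4) along a 3-gon: merge 3 vertices and 3 edges, delete both glued faces → V=20, E=54, F=36.
Check: V − E + F = 20 − 54 + 36 = 2.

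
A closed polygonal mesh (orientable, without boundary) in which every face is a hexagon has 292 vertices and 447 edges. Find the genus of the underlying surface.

Every face is a hexagon and each edge borders two faces, so 6F = 2·447, giving F = 149.
χ = V − E + F = 292 − 447 + 149 = -6.
For a closed orientable surface χ = 2 − 2g, so g = (2 − (-6))/2 = 4.

4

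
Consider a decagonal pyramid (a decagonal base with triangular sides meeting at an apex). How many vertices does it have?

A pyramid on an n-gon base has one n-gon and n triangles: V = 10 + 1 = 11, E = 2·10 = 20, F = 10 + 1 = 11.

11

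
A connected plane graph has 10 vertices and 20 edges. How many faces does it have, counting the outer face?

Euler's formula for a connected plane graph: V − E + F = 2, so F = 2 − 10 + 20 = 12.

12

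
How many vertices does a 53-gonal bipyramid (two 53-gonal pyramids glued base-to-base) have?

A bipyramid over an n-gon has 2n triangular faces and n + 2 vertices: V = 53 + 2 = 55, E = 3·53 = 159, F = 2·53 = 106.

55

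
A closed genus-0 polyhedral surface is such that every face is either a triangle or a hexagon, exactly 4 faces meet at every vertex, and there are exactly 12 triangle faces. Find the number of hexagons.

Let x be the number of hexagons; then F = 12 + x.
Edge–face incidences: 2E = 3·12 + 6·x = 36 + 6x.
Every vertex has degree 4, so 4V = 2E.
Euler: V − E + F = 2 ⇒ (2E)/4 − E + (12 + x) = 2.
Multiply by 8: 2·(2E) − 4·(2E) + 8·(12 + x) = 16, i.e. 96 + 8x − 2·(36 + 6x) = 16.
Collecting terms: −4x + 24 = 16, so −4x = −8, so x = 2.
Then 2E = 36 + 6·2 = 48, so E = 24, V = 2E/4 = 12, F = 12 + 2 = 14.

2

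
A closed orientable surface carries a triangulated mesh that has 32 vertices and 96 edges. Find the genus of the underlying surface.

Every face is a triangle and each edge borders two faces, so 3F = 2·96, giving F = 64.
χ = V − E + F = 32 − 96 + 64 = 0.
For a closed orientable surface χ = 2 − 2g, so g = (2 − (0))/2 = 1.

1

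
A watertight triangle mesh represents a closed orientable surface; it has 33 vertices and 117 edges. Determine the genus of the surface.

4

Every face is a triangle and each edge borders two faces, so 3F = 2·117, giving F = 78.
χ = V − E + F = 33 − 117 + 78 = -6.
For a closed orientable surface χ = 2 − 2g, so g = (2 − (-6))/2 = 4.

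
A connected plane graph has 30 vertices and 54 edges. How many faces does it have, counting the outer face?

26

Euler's formula for a connected plane graph: V − E + F = 2, so F = 2 − 30 + 54 = 26.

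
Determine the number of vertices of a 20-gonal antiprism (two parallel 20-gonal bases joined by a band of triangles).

40

An antiprism on an n-gon has two n-gon caps and 2n triangles: V = 2·20 = 40, E = 4·20 = 80, F = 2·20 + 2 = 42.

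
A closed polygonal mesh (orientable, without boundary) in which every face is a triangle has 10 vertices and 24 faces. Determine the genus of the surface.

Every face is a triangle, so 2E = 3·24 = 72, giving E = 36.
χ = V − E + F = 10 − 36 + 24 = -2.
For a closed orientable surface χ = 2 − 2g, so g = (2 − (-2))/2 = 2.

2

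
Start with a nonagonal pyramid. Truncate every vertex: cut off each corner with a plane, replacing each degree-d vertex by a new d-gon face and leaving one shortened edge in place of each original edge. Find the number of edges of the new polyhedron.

54

The base solid has V = 10, E = 18, F = 10.
Truncation replaces each original edge-end by a new vertex, so V′ = 2E = 36.
Each original edge survives, and each old vertex of degree d contributes d new edges; summing degrees gives Σd = 2E, so E′ = E + 2E = 3E = 54.
Each original face survives and each original vertex becomes one new face: F′ = F + V = 20.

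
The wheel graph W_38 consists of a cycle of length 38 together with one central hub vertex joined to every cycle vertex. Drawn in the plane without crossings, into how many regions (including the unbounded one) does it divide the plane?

W_38 has V = 38 + 1 = 39 vertices and E = 2·38 = 76 edges.
By Euler's formula F = 2 − V + E = 2 − 39 + 76 = 39.

39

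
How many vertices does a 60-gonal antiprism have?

An antiprism on an n-gon has two n-gon caps and 2n triangles: V = 2·60 = 120, E = 4·60 = 240, F = 2·60 + 2 = 122.

120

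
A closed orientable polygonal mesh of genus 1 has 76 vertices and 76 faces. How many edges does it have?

152

For a closed orientable surface of genus 1, χ = 2 − 2·1 = 0.
E = V + F − (0) = 76 + 76 − (0) = 152.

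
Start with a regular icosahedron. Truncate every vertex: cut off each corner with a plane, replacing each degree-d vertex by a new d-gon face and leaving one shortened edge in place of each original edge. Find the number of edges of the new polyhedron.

The base solid has V = 12, E = 30, F = 20.
Truncation replaces each original edge-end by a new vertex, so V′ = 2E = 60.
Each original edge survives, and each old vertex of degree d contributes d new edges; summing degrees gives Σd = 2E, so E′ = E + 2E = 3E = 90.
Each original face survives and each original vertex becomes one new face: F′ = F + V = 32.

90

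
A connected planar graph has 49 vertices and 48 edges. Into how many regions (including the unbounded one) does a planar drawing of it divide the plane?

Euler's formula for a connected plane graph: V − E + F = 2, so F = 2 − 49 + 48 = 1.

1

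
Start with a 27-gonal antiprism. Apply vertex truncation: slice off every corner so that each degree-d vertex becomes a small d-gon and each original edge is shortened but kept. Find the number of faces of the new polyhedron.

The base solid has V = 54, E = 108, F = 56.
Truncation replaces each original edge-end by a new vertex, so V′ = 2E = 216.
Each original edge survives, and each old vertex of degree d contributes d new edges; summing degrees gives Σd = 2E, so E′ = E + 2E = 3E = 324.
Each original face survives and each original vertex becomes one new face: F′ = F + V = 110.

110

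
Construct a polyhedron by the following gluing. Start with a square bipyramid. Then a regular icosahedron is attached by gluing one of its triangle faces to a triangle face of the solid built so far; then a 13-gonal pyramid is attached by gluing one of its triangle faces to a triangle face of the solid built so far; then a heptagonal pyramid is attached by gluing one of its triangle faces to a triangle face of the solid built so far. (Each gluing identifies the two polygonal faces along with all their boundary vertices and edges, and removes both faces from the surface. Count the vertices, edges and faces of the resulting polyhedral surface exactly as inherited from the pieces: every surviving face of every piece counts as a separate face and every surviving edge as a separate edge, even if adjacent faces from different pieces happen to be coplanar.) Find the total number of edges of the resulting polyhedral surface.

73

A square bipyramid: V=6, E=12, F=8.
Attach a regular icosahedron (V=12, E=30, F=20) along a 3-gon: merge 3 vertices and 3 edges, delete both glued faces → V=15, E=39, F=26.
Attach a 13-gonal pyramid (V=14, E=26, F=14) along a 3-gon: merge 3 vertices and 3 edges, delete both glued faces → V=26, E=62, F=38.
Attach a heptagonal pyramid (V=8, E=14, F=8) along a 3-gon: merge 3 vertices and 3 edges, delete both glued faces → V=31, E=73, F=44.
Check: V − E + F = 31 − 73 + 44 = 2.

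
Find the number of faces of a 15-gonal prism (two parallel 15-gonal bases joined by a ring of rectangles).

17

A prism on an n-gon has two n-gon bases and n rectangular sides: V = 2·15 = 30, E = 3·15 = 45, F = 15 + 2 = 17.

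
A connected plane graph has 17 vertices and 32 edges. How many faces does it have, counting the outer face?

17

Euler's formula for a connected plane graph: V − E + F = 2, so F = 2 − 17 + 32 = 17.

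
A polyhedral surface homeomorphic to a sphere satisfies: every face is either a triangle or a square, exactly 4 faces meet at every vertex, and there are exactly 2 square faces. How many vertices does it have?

8

Let x be the number of triangles; then F = 2 + x.
Edge–face incidences: 2E = 4·2 + 3·x = 8 + 3x.
Every vertex has degree 4, so 4V = 2E.
Euler: V − E + F = 2 ⇒ (2E)/4 − E + (2 + x) = 2.
Multiply by 8: 2·(2E) − 4·(2E) + 8·(2 + x) = 16, i.e. 16 + 8x − 2·(8 + 3x) = 16.
Collecting terms: 2x = 16, so x = 8.
Then 2E = 8 + 3·8 = 32, so E = 16, V = 2E/4 = 8, F = 2 + 8 = 10.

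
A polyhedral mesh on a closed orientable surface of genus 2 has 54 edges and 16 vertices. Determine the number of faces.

For a closed orientable surface of genus 2, χ = 2 − 2·2 = -2.
F = -2 − V + E = -2 − 16 + 54 = 36.

36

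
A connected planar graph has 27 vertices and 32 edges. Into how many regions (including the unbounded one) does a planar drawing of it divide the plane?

7

Euler's formula for a connected plane graph: V − E + F = 2, so F = 2 − 27 + 32 = 7.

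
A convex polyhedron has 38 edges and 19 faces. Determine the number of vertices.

21

Here V − E + F = 2.
V = 2 + E − F = 2 + 38 − 19 = 21.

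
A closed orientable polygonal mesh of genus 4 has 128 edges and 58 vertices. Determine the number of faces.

For a closed orientable surface of genus 4, χ = 2 − 2·4 = -6.
F = -6 − V + E = -6 − 58 + 128 = 64.

64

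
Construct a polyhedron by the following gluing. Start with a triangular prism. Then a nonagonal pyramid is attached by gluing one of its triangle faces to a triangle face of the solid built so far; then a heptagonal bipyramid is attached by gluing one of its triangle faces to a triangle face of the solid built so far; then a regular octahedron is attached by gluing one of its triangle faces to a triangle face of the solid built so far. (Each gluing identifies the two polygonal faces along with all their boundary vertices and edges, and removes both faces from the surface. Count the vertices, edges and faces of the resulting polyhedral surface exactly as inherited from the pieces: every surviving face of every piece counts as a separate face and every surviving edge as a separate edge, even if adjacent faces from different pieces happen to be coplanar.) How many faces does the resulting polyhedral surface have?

31

A triangular prism: V=6, E=9, F=5.
Attach a nonagonal pyramid (V=10, E=18, F=10) along a 3-gon: merge 3 vertices and 3 edges, delete both glued faces → V=13, E=24, F=13.
Attach a heptagonal bipyramid (V=9, E=21, F=14) along a 3-gon: merge 3 vertices and 3 edges, delete both glued faces → V=19, E=42, F=25.
Attach a regular octahedron (V=6, E=12, F=8) along a 3-gon: merge 3 vertices and 3 edges, delete both glued faces → V=22, E=51, F=31.
Check: V − E + F = 22 − 51 + 31 = 2.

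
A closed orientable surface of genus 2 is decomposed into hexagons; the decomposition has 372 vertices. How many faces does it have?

187

χ = 2 − 2·2 = -2, and every face is a hexagon so 6F = 2E.
V − E + F = -2 with E = 6F/2 gives 372 − (6/2 − 1)·F = -2, so F = 187 and E = 561.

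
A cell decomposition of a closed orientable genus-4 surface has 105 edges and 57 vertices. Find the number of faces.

42

For a closed orientable surface of genus 4, χ = 2 − 2·4 = -6.
F = -6 − V + E = -6 − 57 + 105 = 42.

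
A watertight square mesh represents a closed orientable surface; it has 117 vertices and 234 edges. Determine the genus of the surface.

Every face is a square and each edge borders two faces, so 4F = 2·234, giving F = 117.
χ = V − E + F = 117 − 234 + 117 = 0.
For a closed orientable surface χ = 2 − 2g, so g = (2 − (0))/2 = 1.

1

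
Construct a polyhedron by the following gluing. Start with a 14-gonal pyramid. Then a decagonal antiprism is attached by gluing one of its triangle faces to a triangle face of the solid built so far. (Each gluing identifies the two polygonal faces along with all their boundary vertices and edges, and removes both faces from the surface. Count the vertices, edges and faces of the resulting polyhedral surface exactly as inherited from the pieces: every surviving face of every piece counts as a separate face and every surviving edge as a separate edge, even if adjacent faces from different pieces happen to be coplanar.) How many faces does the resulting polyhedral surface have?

35

A 14-gonal pyramid: V=15, E=28, F=15.
Attach a decagonal antiprism (V=20, E=40, F=22) along a 3-gon: merge 3 vertices and 3 edges, delete both glued faces → V=32, E=65, F=35.
Check: V − E + F = 32 − 65 + 35 = 2.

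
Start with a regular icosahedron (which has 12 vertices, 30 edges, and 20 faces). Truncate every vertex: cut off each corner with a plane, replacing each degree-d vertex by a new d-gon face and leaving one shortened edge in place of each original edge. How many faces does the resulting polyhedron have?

32

Truncation replaces each original edge-end by a new vertex, so V′ = 2E = 60.
Each original edge survives, and each old vertex of degree d contributes d new edges; summing degrees gives Σd = 2E, so E′ = E + 2E = 3E = 90.
Each original face survives and each original vertex becomes one new face: F′ = F + V = 32.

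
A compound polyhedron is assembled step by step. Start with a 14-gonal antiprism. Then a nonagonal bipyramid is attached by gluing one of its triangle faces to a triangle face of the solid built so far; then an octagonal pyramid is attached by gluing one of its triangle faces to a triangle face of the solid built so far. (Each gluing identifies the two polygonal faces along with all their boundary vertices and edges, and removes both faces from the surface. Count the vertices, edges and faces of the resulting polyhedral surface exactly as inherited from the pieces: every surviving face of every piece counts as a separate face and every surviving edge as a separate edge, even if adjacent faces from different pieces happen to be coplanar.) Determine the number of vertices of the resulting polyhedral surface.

42

A 14-gonal antiprism: V=28, E=56, F=30.
Attach a nonagonal bipyramid (V=11, E=27, F=18) along a 3-gon: merge 3 vertices and 3 edges, delete both glued faces → V=36, E=80, F=46.
Attach an octagonal pyramid (V=9, E=16, F=9) along a 3-gon: merge 3 vertices and 3 edges, delete both glued faces → V=42, E=93, F=53.
Check: V − E + F = 42 − 93 + 53 = 2.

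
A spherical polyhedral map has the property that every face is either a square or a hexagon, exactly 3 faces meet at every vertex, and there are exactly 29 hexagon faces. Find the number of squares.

Let x be the number of squares; then F = 29 + x.
Edge–face incidences: 2E = 6·29 + 4·x = 174 + 4x.
Every vertex has degree 3, so 3V = 2E.
Euler: V − E + F = 2 ⇒ (2E)/3 − E + (29 + x) = 2.
Multiply by 6: 2·(2E) − 3·(2E) + 6·(29 + x) = 12, i.e. 174 + 6x − (174 + 4x) = 12.
Collecting terms: 2x = 12, so x = 6.
Then 2E = 174 + 4·6 = 198, so E = 99, V = 2E/3 = 66, F = 29 + 6 = 35.

6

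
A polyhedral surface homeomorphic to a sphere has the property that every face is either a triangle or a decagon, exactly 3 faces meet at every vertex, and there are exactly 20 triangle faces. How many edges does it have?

Let x be the number of decagons; then F = 20 + x.
Edge–face incidences: 2E = 3·20 + 10·x = 60 + 10x.
Every vertex has degree 3, so 3V = 2E.
Euler: V − E + F = 2 ⇒ (2E)/3 − E + (20 + x) = 2.
Multiply by 6: 2·(2E) − 3·(2E) + 6·(20 + x) = 12, i.e. 120 + 6x − (60 + 10x) = 12.
Collecting terms: −4x + 60 = 12, so −4x = −48, so x = 12.
Then 2E = 60 + 10·12 = 180, so E = 90, V = 2E/3 = 60, F = 20 + 12 = 32.

90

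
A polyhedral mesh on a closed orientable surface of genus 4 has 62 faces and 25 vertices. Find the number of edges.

93

For a closed orientable surface of genus 4, χ = 2 − 2·4 = -6.
E = V + F − (-6) = 25 + 62 − (-6) = 93.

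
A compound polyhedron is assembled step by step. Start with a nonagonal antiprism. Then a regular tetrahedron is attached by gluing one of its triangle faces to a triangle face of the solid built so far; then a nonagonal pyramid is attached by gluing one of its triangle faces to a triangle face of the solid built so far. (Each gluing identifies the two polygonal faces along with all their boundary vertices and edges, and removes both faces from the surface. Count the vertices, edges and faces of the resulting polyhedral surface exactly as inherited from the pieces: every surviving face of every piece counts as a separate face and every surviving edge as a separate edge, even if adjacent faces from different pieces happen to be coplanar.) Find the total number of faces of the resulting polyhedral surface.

A nonagonal antiprism: V=18, E=36, F=20.
Attach a regular tetrahedron (V=4, E=6, F=4) along a 3-gon: merge 3 vertices and 3 edges, delete both glued faces → V=19, E=39, F=22.
Attach a nonagonal pyramid (V=10, E=18, F=10) along a 3-gon: merge 3 vertices and 3 edges, delete both glued faces → V=26, E=54, F=30.
Check: V − E + F = 26 − 54 + 30 = 2.

30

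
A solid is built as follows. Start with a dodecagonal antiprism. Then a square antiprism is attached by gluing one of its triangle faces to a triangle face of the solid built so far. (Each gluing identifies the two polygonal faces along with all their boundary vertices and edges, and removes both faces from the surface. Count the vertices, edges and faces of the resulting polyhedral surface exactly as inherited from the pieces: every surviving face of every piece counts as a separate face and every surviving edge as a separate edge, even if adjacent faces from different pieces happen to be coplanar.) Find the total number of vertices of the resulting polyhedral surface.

29

A dodecagonal antiprism: V=24, E=48, F=26.
Attach a square antiprism (V=8, E=16, F=10) along a 3-gon: merge 3 vertices and 3 edges, delete both glued faces → V=29, E=61, F=34.
Check: V − E + F = 29 − 61 + 34 = 2.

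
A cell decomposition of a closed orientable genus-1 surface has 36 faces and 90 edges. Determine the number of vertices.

For a closed orientable surface of genus 1, χ = 2 − 2·1 = 0.
V = 0 + E − F = 0 + 90 − 36 = 54.

54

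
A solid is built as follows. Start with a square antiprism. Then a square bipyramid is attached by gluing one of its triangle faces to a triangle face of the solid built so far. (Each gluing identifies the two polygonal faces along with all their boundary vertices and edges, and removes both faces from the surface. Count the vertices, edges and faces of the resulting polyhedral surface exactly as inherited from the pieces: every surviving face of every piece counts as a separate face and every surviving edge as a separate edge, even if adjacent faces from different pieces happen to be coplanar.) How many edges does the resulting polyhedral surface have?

25

A square antiprism: V=8, E=16, F=10.
Attach a square bipyramid (V=6, E=12, F=8) along a 3-gon: merge 3 vertices and 3 edges, delete both glued faces → V=11, E=25, F=16.
Check: V − E + F = 11 − 25 + 16 = 2.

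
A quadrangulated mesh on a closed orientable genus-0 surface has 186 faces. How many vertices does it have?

χ = 2 − 2·0 = 2, and every face is a square so 4F = 2E.
E = 4·186/2 = 372. Then V = 2 + E − F = 2 + 372 − 186 = 188.

188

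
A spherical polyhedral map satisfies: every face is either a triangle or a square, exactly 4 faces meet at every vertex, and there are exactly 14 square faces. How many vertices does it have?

Let x be the number of triangles; then F = 14 + x.
Edge–face incidences: 2E = 4·14 + 3·x = 56 + 3x.
Every vertex has degree 4, so 4V = 2E.
Euler: V − E + F = 2 ⇒ (2E)/4 − E + (14 + x) = 2.
Multiply by 8: 2·(2E) − 4·(2E) + 8·(14 + x) = 16, i.e. 112 + 8x − 2·(56 + 3x) = 16.
Collecting terms: 2x = 16, so x = 8.
Then 2E = 56 + 3·8 = 80, so E = 40, V = 2E/4 = 20, F = 14 + 8 = 22.

20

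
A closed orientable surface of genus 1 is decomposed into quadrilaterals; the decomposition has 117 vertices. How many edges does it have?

χ = 2 − 2·1 = 0, and every face is a square so 4F = 2E.
V − E + F = 0 with E = 4F/2 gives 117 − (4/2 − 1)·F = 0, so F = 117 and E = 234.

234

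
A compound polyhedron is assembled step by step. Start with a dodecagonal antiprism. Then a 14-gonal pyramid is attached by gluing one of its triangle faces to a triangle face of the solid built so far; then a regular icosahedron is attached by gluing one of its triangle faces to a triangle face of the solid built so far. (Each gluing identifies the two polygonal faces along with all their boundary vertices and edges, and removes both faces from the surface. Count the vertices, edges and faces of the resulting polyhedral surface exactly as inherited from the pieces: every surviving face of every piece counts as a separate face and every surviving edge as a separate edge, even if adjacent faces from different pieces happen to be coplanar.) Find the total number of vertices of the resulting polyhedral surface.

45

A dodecagonal antiprism: V=24, E=48, F=26.
Attach a 14-gonal pyramid (V=15, E=28, F=15) along a 3-gon: merge 3 vertices and 3 edges, delete both glued faces → V=36, E=73, F=39.
Attach a regular icosahedron (V=12, E=30, F=20) along a 3-gon: merge 3 vertices and 3 edges, delete both glued faces → V=45, E=100, F=57.
Check: V − E + F = 45 − 100 + 57 = 2.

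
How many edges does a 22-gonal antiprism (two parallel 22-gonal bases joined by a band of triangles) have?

An antiprism on an n-gon has two n-gon caps and 2n triangles: V = 2·22 = 44, E = 4·22 = 88, F = 2·22 + 2 = 46.

88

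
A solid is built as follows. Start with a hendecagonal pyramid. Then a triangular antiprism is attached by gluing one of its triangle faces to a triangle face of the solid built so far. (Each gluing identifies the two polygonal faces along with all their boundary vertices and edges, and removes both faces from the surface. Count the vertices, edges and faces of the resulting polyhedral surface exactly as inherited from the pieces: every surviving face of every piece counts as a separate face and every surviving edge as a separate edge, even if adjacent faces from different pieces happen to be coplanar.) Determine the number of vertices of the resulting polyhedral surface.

15

A hendecagonal pyramid: V=12, E=22, F=12.
Attach a triangular antiprism (V=6, E=12, F=8) along a 3-gon: merge 3 vertices and 3 edges, delete both glued faces → V=15, E=31, F=18.
Check: V − E + F = 15 − 31 + 18 = 2.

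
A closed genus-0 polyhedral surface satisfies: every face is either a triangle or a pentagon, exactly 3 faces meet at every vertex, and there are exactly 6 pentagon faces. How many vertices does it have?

Let x be the number of triangles; then F = 6 + x.
Edge–face incidences: 2E = 5·6 + 3·x = 30 + 3x.
Every vertex has degree 3, so 3V = 2E.
Euler: V − E + F = 2 ⇒ (2E)/3 − E + (6 + x) = 2.
Multiply by 6: 2·(2E) − 3·(2E) + 6·(6 + x) = 12, i.e. 36 + 6x − (30 + 3x) = 12.
Collecting terms: 3x + 6 = 12, so 3x = 6, so x = 2.
Then 2E = 30 + 3·2 = 36, so E = 18, V = 2E/3 = 12, F = 6 + 2 = 8.

12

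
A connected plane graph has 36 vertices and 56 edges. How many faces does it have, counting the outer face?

Euler's formula for a connected plane graph: V − E + F = 2, so F = 2 − 36 + 56 = 22.

22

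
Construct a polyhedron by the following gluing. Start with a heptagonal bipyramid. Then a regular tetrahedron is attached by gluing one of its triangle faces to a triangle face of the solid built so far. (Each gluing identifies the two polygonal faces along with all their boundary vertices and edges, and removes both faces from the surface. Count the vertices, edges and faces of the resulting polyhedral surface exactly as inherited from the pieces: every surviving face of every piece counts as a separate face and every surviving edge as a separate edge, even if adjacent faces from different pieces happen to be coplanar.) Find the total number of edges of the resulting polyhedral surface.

24

A heptagonal bipyramid: V=9, E=21, F=14.
Attach a regular tetrahedron (V=4, E=6, F=4) along a 3-gon: merge 3 vertices and 3 edges, delete both glued faces → V=10, E=24, F=16.
Check: V − E + F = 10 − 24 + 16 = 2.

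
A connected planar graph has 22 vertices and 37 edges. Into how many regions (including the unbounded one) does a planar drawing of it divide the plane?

17

Euler's formula for a connected plane graph: V − E + F = 2, so F = 2 − 22 + 37 = 17.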